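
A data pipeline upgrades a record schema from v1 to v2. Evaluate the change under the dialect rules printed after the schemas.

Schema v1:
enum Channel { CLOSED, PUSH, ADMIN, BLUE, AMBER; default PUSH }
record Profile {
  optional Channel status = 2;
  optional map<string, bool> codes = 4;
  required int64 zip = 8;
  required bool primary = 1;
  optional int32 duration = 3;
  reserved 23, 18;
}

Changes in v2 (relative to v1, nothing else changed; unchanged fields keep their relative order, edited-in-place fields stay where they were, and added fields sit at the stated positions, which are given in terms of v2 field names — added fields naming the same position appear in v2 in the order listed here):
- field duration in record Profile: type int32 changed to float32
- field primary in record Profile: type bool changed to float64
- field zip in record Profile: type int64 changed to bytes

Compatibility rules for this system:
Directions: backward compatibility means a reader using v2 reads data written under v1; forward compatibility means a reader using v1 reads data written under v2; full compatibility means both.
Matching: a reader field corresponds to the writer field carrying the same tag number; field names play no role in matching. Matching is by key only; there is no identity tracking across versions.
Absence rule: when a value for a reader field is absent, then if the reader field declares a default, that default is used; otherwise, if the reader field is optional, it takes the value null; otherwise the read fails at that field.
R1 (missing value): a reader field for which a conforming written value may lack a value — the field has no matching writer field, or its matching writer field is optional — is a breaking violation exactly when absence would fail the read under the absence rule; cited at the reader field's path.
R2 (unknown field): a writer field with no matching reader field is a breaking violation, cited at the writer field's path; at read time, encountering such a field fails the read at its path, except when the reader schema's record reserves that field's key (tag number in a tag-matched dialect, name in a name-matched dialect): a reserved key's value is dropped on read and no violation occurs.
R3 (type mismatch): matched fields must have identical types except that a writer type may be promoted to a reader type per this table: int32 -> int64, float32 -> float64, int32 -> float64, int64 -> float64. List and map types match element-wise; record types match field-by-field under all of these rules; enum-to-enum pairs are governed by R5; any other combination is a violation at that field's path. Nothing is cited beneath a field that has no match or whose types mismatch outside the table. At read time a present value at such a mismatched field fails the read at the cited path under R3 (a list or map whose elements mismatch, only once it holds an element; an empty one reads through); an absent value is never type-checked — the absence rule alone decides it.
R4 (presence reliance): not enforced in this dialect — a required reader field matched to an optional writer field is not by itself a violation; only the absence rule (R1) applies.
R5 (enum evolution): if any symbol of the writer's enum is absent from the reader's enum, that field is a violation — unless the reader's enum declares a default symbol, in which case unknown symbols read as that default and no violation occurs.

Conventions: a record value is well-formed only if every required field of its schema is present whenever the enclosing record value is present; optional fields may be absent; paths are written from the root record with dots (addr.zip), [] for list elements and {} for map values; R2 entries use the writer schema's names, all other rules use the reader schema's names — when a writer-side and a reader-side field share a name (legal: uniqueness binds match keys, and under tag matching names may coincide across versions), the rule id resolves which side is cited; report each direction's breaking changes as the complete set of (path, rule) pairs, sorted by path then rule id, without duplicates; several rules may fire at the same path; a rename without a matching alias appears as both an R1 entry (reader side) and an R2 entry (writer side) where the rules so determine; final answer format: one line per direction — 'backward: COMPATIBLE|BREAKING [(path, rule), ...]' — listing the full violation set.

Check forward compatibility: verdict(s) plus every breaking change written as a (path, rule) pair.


forward: BREAKING [(duration, R3), (primary, R3), (zip, R3)]

arrows below run writer -> reader for Profile
forward pass over Profile, reader schema v1, writer schema v2:
  status: Channel -> Channel, writer optional; from status
  codes: map<string, bool> -> map<string, bool>, writer optional; from codes
  zip: bytes -> int64, writer required; from zip
  primary: float64 -> bool, writer required; from primary
  duration: float32 -> int32, writer optional; from duration
  violation R3 at duration
  violation R3 at primary
  violation R3 at zip
  => forward: BREAKING (3)


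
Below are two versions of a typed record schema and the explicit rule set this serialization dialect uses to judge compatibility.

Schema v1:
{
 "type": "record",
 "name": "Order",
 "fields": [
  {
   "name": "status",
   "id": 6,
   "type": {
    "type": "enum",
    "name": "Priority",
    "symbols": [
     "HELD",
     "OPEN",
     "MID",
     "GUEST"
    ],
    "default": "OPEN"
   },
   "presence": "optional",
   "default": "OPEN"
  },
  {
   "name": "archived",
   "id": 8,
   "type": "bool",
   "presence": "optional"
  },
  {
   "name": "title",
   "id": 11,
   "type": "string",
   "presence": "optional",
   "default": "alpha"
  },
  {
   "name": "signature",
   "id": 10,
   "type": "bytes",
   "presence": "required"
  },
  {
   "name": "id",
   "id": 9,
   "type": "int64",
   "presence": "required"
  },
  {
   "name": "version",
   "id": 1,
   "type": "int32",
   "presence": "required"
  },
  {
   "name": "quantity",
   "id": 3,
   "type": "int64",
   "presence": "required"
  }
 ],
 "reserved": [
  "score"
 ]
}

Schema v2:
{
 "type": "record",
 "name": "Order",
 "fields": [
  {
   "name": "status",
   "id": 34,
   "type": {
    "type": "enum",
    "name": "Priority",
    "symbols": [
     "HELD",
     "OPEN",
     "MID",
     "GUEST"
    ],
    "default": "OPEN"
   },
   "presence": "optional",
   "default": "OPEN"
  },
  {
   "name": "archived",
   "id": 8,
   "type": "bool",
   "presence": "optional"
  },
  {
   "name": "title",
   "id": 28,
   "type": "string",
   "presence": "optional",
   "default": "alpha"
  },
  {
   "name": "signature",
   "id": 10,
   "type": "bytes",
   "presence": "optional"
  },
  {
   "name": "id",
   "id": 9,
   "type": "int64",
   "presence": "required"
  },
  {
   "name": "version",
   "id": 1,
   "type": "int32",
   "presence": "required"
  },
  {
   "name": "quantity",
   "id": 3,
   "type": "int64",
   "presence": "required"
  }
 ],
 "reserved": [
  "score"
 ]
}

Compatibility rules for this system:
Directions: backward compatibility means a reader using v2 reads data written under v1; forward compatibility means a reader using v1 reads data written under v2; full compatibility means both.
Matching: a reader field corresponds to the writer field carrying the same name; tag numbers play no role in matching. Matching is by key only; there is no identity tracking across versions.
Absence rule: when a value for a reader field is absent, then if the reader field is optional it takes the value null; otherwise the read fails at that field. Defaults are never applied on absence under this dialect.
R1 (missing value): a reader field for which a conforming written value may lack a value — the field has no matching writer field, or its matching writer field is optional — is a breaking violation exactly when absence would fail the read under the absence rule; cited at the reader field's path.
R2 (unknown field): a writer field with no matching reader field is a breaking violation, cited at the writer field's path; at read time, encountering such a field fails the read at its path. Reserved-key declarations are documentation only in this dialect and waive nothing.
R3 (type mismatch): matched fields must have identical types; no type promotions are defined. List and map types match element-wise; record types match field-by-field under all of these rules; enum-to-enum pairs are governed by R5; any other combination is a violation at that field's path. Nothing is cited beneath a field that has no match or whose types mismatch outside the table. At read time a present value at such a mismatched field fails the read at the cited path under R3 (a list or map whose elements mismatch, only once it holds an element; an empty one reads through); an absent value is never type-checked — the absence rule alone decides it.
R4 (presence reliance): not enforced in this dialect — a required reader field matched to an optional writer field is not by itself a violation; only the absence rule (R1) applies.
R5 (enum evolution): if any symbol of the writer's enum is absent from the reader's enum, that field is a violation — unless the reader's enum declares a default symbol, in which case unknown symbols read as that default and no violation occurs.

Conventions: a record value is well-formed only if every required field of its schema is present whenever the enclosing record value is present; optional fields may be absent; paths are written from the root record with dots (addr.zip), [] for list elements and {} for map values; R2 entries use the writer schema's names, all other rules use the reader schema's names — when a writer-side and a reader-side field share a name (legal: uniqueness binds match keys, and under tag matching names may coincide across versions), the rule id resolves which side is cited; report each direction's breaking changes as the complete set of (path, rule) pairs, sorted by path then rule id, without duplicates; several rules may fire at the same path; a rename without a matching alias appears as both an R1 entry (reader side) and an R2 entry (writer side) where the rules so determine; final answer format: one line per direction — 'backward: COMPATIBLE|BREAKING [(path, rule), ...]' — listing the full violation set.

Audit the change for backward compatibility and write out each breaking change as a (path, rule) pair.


each type pair in Order: writer, then reader
backward pass over Order, reader schema v2, writer schema v1:
  Priority -> Priority, writer optional: status aligns to status
  bool -> bool, writer optional: archived aligns to archived
  string -> string, writer optional: title aligns to title
  bytes -> bytes, writer required: signature aligns to signature
  int64 -> int64, writer required: id aligns to id
  int32 -> int32, writer required: version aligns to version
  int64 -> int64, writer required: quantity aligns to quantity
  nothing fires on Order: backward is COMPATIBLE
remaining Order differences; none change what is asked:
  field status in record Order: tag 6 changed to 34 -> triggers nothing under Order's printed rules — same verdict
  field signature in record Order: required changed to optional -> fires only in the forward direction of Order, which is not asked here
  field title in record Order: tag 11 changed to 28 -> triggers nothing under Order's printed rules — same verdict

backward: COMPATIBLE []


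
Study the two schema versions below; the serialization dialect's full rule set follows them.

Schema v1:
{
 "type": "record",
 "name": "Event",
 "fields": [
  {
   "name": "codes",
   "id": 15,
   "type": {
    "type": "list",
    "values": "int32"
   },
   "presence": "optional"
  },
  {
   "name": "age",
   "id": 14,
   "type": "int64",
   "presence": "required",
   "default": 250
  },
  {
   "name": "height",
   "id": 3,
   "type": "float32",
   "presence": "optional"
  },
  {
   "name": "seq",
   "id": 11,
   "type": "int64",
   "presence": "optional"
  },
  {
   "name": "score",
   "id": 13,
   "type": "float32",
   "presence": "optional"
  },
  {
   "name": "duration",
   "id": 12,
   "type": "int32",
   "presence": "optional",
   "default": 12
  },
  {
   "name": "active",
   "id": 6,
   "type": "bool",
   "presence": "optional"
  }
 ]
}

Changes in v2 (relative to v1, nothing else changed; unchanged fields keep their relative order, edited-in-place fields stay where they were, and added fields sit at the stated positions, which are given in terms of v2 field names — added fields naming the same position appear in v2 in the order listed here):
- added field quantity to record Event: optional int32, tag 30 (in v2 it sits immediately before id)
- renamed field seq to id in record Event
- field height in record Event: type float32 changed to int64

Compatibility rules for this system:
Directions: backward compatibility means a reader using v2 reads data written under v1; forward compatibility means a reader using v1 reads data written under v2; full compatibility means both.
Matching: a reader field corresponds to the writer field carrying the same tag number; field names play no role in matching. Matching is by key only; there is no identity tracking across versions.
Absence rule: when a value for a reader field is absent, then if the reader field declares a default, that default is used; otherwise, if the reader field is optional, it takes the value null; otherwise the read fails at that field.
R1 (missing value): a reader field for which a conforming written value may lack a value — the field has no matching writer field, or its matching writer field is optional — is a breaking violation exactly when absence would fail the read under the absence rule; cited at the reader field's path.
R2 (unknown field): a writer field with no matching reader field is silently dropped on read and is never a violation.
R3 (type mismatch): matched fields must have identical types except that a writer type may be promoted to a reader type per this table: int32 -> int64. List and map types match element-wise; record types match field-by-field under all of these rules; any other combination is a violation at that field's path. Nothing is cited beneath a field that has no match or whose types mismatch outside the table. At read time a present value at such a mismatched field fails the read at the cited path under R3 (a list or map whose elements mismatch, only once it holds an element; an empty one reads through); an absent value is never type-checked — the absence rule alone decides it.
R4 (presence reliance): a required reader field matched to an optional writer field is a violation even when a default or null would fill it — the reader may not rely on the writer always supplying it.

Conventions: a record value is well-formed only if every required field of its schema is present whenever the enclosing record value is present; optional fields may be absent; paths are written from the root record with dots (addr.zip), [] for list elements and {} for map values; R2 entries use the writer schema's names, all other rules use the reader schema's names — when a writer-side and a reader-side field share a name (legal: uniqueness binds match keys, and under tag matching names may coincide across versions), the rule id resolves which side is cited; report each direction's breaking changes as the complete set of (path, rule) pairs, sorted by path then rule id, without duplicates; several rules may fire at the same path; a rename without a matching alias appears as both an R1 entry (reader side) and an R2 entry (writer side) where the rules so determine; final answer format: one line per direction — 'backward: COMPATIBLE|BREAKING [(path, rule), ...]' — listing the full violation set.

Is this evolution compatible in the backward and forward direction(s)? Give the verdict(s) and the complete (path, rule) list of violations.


backward: BREAKING [(height, R3)]; forward: BREAKING [(height, R3)]

arrows below run writer -> reader for Event
backward pass over Event, reader schema v2, writer schema v1:
  list<int32> -> list<int32>, writer optional: codes aligns to codes
  int64 -> int64, writer required: age aligns to age
  float32 -> int64, writer optional: height aligns to height
  quantity: no writer match
  int64 -> int64, writer optional: id aligns to seq
  float32 -> float32, writer optional: score aligns to score
  int32 -> int32, writer optional: duration aligns to duration
  bool -> bool, writer optional: active aligns to active
  rule R3 violated at height
  => 1 violation(s): backward is BREAKING for Event
forward pass over Event, reader schema v1, writer schema v2:
  list<int32> -> list<int32>, writer optional: codes aligns to codes
  int64 -> int64, writer required: age aligns to age
  int64 -> float32, writer optional: height aligns to height
  int64 -> int64, writer optional: seq aligns to id
  float32 -> float32, writer optional: score aligns to score
  int32 -> int32, writer optional: duration aligns to duration
  bool -> bool, writer optional: active aligns to active
  writer field quantity has no reader counterpart
  rule R3 violated at height
  => 1 violation(s): forward is BREAKING for Event


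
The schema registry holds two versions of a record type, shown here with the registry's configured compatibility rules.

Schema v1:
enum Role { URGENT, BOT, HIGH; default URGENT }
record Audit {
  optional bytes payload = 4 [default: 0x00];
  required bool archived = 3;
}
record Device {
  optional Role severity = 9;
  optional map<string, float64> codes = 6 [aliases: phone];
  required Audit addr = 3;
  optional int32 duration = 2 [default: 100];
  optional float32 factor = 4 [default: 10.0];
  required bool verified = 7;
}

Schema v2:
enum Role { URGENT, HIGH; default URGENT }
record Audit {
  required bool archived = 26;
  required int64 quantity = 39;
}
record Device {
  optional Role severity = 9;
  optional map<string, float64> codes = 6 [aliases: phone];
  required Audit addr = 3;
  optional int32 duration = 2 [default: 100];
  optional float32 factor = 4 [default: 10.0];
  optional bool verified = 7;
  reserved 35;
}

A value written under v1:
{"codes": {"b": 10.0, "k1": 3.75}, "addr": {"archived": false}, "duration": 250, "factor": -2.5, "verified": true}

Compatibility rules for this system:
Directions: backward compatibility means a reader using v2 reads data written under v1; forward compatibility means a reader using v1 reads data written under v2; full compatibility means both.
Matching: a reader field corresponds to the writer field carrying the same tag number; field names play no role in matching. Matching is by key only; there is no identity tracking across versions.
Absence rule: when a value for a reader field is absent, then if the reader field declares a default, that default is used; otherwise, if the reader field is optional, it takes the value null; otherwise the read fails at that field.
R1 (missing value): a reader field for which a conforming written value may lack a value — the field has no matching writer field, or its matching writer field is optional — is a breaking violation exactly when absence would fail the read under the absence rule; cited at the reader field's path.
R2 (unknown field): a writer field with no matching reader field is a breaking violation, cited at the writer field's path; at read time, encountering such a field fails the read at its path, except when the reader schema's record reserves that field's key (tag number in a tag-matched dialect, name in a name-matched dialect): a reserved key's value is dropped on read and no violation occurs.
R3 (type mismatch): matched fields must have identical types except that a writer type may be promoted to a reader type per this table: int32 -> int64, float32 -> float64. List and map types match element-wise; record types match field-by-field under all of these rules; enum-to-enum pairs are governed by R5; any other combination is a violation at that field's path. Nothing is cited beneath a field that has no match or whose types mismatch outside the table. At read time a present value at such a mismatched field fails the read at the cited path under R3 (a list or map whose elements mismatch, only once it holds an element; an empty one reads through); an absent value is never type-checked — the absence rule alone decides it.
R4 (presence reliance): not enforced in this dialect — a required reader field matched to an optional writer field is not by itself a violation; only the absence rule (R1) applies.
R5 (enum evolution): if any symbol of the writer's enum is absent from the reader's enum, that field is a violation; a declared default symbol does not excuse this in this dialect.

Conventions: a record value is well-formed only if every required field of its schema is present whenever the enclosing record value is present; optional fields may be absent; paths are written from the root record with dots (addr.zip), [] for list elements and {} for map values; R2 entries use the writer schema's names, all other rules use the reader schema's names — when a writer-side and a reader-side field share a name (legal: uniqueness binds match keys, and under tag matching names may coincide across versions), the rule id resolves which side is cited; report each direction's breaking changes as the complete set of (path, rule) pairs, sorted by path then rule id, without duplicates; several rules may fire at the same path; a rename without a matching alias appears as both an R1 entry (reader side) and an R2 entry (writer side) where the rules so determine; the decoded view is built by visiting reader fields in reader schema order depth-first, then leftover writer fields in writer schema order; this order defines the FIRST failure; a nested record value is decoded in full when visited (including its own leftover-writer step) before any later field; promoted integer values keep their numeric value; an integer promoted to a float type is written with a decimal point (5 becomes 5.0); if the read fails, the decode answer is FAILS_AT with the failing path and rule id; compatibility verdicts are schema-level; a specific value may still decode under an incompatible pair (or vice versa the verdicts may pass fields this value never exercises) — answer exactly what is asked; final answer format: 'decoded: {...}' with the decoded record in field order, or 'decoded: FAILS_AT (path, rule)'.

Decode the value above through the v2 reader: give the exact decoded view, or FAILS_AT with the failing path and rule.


each type pair in Device: writer, then reader
decode walk for Device under reader schema v2:
  severity := null (not supplied -> null)
  codes := {"b": 10.0, "k1": 3.75}
  read fails at addr.archived under R1 (no fill)
  => FAILS_AT (addr.archived, R1)
ruling out the remaining Device differences:
  added field quantity to record Audit: required int64, tag 39 (in v2 it sits last) -> affects the rule determinations only; this particular Device value decodes identically
  enum Role (field severity in record Device): symbol BOT removed -> affects the rule determinations only; this particular Device value decodes identically
  removed field payload from record Audit -> affects the rule determinations only; this particular Device value decodes identically
  field verified in record Device: required changed to optional -> affects the rule determinations only; this particular Device value decodes identically

decoded: FAILS_AT (addr.archived, R1)


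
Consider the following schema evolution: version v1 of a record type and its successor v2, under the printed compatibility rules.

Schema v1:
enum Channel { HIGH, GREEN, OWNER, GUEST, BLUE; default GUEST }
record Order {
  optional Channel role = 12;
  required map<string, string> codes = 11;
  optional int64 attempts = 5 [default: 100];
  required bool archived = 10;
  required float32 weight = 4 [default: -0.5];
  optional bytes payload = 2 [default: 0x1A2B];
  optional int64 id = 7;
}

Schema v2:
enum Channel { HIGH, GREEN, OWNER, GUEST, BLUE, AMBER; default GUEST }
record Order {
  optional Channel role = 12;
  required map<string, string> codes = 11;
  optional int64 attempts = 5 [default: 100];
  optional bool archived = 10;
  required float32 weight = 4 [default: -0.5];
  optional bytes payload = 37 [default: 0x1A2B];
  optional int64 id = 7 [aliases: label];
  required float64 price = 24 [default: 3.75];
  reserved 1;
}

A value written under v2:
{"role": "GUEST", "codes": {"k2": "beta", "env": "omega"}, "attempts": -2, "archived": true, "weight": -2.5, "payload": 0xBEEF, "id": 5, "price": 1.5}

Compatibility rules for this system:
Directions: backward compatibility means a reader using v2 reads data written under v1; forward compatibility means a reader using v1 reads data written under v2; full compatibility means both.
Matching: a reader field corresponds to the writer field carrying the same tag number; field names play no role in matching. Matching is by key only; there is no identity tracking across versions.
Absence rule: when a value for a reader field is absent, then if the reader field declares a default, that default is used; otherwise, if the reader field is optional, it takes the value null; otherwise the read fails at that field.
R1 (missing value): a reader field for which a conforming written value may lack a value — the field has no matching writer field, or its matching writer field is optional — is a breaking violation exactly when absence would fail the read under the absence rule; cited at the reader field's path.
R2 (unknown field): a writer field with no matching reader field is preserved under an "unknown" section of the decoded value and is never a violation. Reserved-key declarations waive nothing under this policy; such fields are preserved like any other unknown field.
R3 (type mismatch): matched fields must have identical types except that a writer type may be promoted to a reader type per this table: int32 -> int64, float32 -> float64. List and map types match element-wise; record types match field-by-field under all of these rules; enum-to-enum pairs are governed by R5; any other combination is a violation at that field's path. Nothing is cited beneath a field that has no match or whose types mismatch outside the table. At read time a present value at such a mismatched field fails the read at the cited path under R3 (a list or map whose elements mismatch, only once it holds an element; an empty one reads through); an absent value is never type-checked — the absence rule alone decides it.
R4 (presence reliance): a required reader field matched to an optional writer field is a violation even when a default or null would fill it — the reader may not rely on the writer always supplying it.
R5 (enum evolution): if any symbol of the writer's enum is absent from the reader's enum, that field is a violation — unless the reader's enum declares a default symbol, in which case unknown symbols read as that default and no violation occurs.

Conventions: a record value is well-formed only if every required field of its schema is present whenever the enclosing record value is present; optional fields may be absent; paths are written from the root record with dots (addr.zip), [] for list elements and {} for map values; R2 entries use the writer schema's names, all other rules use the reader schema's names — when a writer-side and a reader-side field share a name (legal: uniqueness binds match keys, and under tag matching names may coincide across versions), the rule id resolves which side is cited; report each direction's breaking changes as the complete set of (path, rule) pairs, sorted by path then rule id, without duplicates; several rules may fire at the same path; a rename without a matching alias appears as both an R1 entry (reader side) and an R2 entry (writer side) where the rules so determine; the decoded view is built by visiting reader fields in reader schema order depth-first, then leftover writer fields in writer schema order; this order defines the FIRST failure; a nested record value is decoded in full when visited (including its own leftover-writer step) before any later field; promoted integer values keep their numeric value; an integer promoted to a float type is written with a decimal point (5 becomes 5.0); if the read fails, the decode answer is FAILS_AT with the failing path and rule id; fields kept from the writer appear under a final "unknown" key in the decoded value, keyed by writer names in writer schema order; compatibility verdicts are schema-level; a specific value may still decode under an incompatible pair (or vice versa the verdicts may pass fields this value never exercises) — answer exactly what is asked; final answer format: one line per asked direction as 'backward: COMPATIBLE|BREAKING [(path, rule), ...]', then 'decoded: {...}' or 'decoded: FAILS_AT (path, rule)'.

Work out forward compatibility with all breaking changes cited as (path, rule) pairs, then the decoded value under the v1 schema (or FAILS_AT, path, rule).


arrows below run writer -> reader for Order
forward analysis of Order with v1 as reader and v2 as writer:
  role <- role (Channel -> Channel, writer optional)
  codes <- codes (map<string, string> -> map<string, string>, writer required)
  attempts <- attempts (int64 -> int64, writer optional)
  archived <- archived (bool -> bool, writer optional)
  weight <- weight (float32 -> float32, writer required)
  payload: no writer-side match
  id <- id (int64 -> int64, writer optional)
  payload (writer side), unknown to reader
  price (writer side), unknown to reader
  violation R1 at archived
  violation R4 at archived
  => 2 violation(s): forward is BREAKING for Order
migrating the Order value to v1:
  role := "GUEST"
  codes := {"k2": "beta", "env": "omega"}
  attempts := -2
  archived := true
  weight := -2.5
  payload := 0x1A2B (no value, default fills)
  id := 5
  writer payload: kept under "unknown"
  writer price: kept under "unknown"
  => decoded: {"role": "GUEST", "codes": {"k2": "beta", "env": "omega"}, "attempts": -2, "archived": true, "weight": -2.5, "payload": 0x1A2B, "id": 5, "unknown": {"payload": 0xBEEF, "price": 1.5}}
remaining Order differences; none change what is asked:
  enum Channel (field role in record Order): symbol AMBER added -> fires no rule on Order, leaving the asked answer as it is

forward: BREAKING [(archived, R1), (archived, R4)]; decoded: {"role": "GUEST", "codes": {"k2": "beta", "env": "omega"}, "attempts": -2, "archived": true, "weight": -2.5, "payload": 0x1A2B, "id": 5, "unknown": {"payload": 0xBEEF, "price": 1.5}}


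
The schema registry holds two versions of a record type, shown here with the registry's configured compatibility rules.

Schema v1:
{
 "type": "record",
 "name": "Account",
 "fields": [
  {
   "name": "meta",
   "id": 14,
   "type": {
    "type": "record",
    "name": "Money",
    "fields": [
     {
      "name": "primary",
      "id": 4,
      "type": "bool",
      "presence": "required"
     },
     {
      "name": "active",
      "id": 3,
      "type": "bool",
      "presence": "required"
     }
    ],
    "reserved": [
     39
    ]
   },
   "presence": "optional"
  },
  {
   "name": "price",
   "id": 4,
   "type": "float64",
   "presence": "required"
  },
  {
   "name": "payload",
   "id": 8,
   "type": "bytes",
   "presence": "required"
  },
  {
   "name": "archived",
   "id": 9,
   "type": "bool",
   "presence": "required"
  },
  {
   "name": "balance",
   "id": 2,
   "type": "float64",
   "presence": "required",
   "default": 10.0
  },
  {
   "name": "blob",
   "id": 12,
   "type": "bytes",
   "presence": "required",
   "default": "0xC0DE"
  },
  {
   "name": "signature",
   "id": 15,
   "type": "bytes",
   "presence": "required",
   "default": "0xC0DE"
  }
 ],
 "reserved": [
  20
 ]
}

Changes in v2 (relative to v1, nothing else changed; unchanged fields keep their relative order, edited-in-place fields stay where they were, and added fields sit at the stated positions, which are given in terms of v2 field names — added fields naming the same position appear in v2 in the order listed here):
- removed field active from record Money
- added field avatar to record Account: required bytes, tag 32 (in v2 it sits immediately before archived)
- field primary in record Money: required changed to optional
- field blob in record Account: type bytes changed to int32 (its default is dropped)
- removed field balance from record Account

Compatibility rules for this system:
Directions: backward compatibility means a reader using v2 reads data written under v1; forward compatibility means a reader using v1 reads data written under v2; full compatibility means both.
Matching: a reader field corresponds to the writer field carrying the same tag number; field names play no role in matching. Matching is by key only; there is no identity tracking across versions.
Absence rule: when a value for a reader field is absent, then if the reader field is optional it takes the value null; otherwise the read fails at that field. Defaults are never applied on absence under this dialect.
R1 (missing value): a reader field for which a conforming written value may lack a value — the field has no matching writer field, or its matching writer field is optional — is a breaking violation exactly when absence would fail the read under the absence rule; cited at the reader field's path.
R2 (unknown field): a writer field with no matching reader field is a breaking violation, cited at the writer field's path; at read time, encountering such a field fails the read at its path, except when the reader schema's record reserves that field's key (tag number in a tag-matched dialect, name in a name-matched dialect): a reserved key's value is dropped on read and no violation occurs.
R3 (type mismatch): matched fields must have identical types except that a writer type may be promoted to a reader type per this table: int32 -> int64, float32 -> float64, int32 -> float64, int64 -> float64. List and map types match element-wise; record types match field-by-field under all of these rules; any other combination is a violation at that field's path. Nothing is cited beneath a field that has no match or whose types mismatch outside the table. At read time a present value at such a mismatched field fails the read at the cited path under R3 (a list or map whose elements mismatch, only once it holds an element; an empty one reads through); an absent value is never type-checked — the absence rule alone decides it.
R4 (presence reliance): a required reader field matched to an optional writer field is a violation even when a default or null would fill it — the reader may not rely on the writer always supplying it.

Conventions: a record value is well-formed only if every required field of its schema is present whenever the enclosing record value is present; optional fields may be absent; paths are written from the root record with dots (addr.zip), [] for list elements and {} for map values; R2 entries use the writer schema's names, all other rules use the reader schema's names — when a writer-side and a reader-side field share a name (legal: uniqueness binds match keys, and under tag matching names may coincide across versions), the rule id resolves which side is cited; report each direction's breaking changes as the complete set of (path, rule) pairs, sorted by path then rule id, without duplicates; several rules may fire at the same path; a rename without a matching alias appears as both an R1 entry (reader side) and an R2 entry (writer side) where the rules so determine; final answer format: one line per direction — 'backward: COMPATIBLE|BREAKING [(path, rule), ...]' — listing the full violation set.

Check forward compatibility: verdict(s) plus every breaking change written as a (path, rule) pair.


arrows below run writer -> reader for Account
forward analysis of Account with v1 as reader and v2 as writer:
  meta <- meta (Money -> Money, writer optional)
  price <- price (float64 -> float64, writer required)
  payload <- payload (bytes -> bytes, writer required)
  archived <- archived (bool -> bool, writer required)
  balance: no writer match
  blob <- blob (int32 -> bytes, writer required)
  signature <- signature (bytes -> bytes, writer required)
  avatar (writer side), unknown to reader
  meta.primary <- meta.primary (bool -> bool, writer optional)
  meta.active: no writer match
  breaking: (avatar, R2)
  breaking: (balance, R1)
  breaking: (blob, R3)
  breaking: (meta.active, R1)
  breaking: (meta.primary, R1)
  breaking: (meta.primary, R4)
  => 6 violation(s): forward is BREAKING for Account

forward: BREAKING [(avatar, R2), (balance, R1), (blob, R3), (meta.active, R1), (meta.primary, R1), (meta.primary, R4)]


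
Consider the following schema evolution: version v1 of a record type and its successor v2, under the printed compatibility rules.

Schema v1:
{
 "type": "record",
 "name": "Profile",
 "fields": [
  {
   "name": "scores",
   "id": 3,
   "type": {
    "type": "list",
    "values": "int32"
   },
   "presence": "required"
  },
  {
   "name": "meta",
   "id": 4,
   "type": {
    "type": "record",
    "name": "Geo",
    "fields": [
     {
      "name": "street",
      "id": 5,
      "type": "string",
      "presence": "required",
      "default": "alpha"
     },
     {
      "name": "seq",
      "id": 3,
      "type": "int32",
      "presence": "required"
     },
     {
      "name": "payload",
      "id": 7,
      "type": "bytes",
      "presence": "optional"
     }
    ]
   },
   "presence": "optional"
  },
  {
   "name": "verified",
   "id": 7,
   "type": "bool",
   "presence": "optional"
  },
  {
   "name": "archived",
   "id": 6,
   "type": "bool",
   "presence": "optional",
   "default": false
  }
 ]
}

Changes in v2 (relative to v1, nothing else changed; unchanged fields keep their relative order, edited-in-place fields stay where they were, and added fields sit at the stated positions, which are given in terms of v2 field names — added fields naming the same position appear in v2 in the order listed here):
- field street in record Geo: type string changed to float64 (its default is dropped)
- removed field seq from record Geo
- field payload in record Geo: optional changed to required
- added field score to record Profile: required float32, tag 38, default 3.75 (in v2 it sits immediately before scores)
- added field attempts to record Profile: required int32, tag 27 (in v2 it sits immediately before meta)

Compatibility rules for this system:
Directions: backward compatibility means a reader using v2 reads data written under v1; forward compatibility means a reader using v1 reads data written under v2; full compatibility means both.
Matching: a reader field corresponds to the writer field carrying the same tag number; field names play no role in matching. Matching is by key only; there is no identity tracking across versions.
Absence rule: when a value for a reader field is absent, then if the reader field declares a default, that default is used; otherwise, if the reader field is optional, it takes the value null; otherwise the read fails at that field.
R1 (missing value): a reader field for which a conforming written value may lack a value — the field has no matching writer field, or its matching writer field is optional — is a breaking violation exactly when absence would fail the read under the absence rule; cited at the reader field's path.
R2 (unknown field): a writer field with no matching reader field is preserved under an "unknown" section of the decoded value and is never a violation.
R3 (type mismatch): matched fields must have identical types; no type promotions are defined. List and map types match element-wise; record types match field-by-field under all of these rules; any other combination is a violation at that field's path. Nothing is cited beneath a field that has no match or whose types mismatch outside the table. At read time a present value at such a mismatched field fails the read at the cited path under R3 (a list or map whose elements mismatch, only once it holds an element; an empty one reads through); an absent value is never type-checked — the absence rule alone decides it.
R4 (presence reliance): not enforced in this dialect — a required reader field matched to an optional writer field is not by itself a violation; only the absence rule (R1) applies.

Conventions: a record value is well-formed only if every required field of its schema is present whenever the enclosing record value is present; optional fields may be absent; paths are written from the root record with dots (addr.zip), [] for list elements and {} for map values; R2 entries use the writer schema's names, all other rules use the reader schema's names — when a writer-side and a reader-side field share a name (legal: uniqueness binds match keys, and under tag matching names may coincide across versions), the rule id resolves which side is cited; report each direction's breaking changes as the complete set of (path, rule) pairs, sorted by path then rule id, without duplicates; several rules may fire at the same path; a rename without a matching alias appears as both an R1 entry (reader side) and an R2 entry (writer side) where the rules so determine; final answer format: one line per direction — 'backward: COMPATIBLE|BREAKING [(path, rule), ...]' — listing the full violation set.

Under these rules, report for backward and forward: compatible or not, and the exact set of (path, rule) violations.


backward: BREAKING [(attempts, R1), (meta.payload, R1), (meta.street, R3)]; forward: BREAKING [(meta.seq, R1), (meta.street, R3)]

the writer's type comes first in each Profile pair
backward on Profile — v2 reading data written by v1:
  no writer field matches reader score
  scores: list<int32> -> list<int32>, writer required; from scores
  no writer field matches reader attempts
  meta: Geo -> Geo, writer optional; from meta
  verified: bool -> bool, writer optional; from verified
  archived: bool -> bool, writer optional; from archived
  meta.street: string -> float64, writer required; from meta.street
  meta.payload: bytes -> bytes, writer optional; from meta.payload
  writer field meta.seq has no reader counterpart
  violation R1 at attempts
  violation R1 at meta.payload
  violation R3 at meta.street
  backward on Profile therefore BREAKING (3)
forward on Profile — v1 reading data written by v2:
  scores: list<int32> -> list<int32>, writer required; from scores
  meta: Geo -> Geo, writer optional; from meta
  verified: bool -> bool, writer optional; from verified
  archived: bool -> bool, writer optional; from archived
  writer field score has no reader counterpart
  writer field attempts has no reader counterpart
  meta.street: float64 -> string, writer required; from meta.street
  no writer field matches reader meta.seq
  meta.payload: bytes -> bytes, writer required; from meta.payload
  violation R1 at meta.seq
  violation R3 at meta.street
  forward on Profile therefore BREAKING (2)
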